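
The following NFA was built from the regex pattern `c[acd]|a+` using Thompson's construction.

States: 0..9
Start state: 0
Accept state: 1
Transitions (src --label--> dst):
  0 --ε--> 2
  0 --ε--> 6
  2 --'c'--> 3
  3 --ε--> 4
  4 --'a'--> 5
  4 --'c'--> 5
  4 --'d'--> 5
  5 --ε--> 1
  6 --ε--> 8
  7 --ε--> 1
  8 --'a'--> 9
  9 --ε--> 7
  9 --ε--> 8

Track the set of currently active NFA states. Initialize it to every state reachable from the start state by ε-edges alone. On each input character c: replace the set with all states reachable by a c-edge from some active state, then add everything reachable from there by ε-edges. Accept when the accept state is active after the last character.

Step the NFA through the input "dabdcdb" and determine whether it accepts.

Answer: REJECT

Trace:
initial (ε-close {0}): {0,2,6,8}
'd' @ 1: {}  — state set empty
rest 'abdcdb' ignored (set empty)
end set {} — state 1 not in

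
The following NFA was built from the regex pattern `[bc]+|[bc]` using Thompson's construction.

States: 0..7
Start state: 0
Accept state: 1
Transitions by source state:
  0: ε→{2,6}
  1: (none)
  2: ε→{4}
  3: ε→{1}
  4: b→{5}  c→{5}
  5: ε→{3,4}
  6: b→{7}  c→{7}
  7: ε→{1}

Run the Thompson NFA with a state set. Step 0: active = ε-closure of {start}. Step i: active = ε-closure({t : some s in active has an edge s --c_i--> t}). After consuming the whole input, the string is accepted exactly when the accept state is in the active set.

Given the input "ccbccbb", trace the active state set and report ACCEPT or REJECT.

start: ε-closure({0}) = {0,2,4,6}
'c' @ 1: {1,3,4,5,7}  [accepting]
'c' @ 2: {1,3,4,5}  [accepting]
'b' @ 3: {1,3,4,5}  [accepting]
'c' @ 4: {1,3,4,5}  [accepting]
'c' @ 5: {1,3,4,5}  [accepting]
'b' @ 6: {1,3,4,5}  [accepting]
'b' @ 7: {1,3,4,5}  [accepting]
after full input: {1,3,4,5}  (accept=1 in)

Answer: ACCEPT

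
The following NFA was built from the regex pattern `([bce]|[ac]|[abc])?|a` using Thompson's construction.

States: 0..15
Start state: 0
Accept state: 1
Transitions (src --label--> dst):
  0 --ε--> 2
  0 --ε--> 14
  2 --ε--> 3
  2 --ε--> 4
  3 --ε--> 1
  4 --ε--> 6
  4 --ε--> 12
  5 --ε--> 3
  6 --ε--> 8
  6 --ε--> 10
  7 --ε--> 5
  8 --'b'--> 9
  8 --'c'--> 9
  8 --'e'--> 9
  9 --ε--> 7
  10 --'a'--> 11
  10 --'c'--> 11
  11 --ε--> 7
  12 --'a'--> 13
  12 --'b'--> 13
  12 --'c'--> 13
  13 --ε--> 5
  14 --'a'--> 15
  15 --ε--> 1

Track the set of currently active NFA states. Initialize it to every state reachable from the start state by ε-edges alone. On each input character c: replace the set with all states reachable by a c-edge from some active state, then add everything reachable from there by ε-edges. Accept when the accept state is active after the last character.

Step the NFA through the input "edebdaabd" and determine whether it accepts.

Answer: REJECT

Steps:
S₀ = ε-closure({0}) = {0,1,2,3,4,6,8,10,12,14}
'e' @ 1: {1,3,5,7,9}  [accepting]
'd' @ 2: {}  — no active states
rest 'ebdaabd' ignored (set empty)
after full input: {}  (accept=1 not in)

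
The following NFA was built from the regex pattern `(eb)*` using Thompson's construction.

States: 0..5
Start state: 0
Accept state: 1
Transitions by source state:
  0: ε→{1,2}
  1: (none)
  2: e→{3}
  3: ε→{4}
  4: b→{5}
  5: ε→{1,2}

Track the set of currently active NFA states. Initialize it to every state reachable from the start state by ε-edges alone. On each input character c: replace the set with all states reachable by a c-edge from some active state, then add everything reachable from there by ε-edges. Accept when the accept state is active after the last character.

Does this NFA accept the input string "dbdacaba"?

S₀ = ε-closure({0}) = {0,1,2}
'd' @ 1: {}  — dead — no transitions
rest 'bdacaba' ignored (set empty)
after full input: {}  (accept=1 not in)

Answer: REJECT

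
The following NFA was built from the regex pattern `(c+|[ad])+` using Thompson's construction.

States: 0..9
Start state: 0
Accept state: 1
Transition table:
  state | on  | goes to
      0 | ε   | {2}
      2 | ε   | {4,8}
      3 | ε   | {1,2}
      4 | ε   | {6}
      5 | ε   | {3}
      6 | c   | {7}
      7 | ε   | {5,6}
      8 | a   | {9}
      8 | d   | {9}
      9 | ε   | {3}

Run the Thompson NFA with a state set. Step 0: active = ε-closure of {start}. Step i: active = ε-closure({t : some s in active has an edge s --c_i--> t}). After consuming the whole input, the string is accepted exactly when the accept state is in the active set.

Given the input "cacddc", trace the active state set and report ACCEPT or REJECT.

Answer: ACCEPT

Trace:
initial (ε-close {0}): {0,2,4,6,8}
'c' @ 1: {1,2,3,4,5,6,7,8}  ✓accept
'a' @ 2: {1,2,3,4,6,8,9}  ✓accept
'c' @ 3: {1,2,3,4,5,6,7,8}  ✓accept
'd' @ 4: {1,2,3,4,6,8,9}  ✓accept
'd' @ 5: {1,2,3,4,6,8,9}  ✓accept
'c' @ 6: {1,2,3,4,5,6,7,8}  ✓accept
end set {1,2,3,4,5,6,7,8} — state 1 in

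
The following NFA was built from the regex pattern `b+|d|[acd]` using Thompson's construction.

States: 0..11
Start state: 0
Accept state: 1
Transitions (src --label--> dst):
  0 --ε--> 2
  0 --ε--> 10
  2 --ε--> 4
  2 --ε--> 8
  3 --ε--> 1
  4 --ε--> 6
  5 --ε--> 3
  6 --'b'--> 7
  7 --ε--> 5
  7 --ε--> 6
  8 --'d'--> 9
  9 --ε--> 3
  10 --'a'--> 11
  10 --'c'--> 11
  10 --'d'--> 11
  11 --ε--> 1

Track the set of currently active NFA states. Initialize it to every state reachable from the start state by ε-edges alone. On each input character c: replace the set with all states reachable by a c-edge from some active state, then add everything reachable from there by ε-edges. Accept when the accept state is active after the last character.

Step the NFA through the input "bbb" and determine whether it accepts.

Answer: ACCEPT

Trace:
start: ε-closure({0}) = {0,2,4,6,8,10}
'b' @ 1: {1,3,5,6,7}  (accept∈set)
'b' @ 2: {1,3,5,6,7}  (accept∈set)
'b' @ 3: {1,3,5,6,7}  (accept∈set)
end set {1,3,5,6,7} — state 1 in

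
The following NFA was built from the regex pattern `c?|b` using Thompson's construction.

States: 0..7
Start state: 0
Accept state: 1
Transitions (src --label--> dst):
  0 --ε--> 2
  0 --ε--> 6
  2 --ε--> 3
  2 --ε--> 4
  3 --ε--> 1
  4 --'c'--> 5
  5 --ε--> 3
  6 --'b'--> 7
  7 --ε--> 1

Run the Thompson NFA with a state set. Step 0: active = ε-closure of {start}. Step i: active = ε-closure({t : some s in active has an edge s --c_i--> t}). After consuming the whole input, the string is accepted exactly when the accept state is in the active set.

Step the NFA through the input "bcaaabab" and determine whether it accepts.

start: ε-closure({0}) = {0,1,2,3,4,6}
'b' @ 1: {1,7}  (accept∈set)
'c' @ 2: {}  — no active states
rest 'aaabab' ignored (set empty)
final: {}; accept 1 not in set

Answer: REJECT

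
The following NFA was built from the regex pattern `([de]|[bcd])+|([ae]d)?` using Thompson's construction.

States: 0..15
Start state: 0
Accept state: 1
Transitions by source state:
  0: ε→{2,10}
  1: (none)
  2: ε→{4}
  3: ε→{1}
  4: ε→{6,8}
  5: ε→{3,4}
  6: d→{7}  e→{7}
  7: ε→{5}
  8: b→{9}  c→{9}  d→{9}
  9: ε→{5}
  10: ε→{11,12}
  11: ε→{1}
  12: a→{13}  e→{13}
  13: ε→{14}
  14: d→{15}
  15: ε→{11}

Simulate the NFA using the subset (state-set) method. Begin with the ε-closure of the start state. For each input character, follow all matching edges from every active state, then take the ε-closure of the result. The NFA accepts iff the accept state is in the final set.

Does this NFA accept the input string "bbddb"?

Answer: ACCEPT

Steps:
S₀ = ε-closure({0}) = {0,1,2,4,6,8,10,11,12}
'b' @ 1: {1,3,4,5,6,8,9}  ✓accept
'b' @ 2: {1,3,4,5,6,8,9}  ✓accept
'd' @ 3: {1,3,4,5,6,7,8,9}  ✓accept
'd' @ 4: {1,3,4,5,6,7,8,9}  ✓accept
'b' @ 5: {1,3,4,5,6,8,9}  ✓accept
end set {1,3,4,5,6,8,9} — state 1 in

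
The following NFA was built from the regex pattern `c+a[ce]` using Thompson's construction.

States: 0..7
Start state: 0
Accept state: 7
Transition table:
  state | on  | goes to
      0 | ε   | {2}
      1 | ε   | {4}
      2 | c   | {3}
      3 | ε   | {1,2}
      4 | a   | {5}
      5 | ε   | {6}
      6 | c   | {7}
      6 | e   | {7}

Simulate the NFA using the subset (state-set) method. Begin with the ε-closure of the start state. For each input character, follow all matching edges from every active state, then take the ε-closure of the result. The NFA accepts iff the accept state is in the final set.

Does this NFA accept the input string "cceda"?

start: ε-closure({0}) = {0,2}
'c' @ 1: {1,2,3,4}
'c' @ 2: {1,2,3,4}
'e' @ 3: {}  — no active states
rest 'da' ignored (set empty)
after full input: {}  (accept=7 not in)

Answer: REJECT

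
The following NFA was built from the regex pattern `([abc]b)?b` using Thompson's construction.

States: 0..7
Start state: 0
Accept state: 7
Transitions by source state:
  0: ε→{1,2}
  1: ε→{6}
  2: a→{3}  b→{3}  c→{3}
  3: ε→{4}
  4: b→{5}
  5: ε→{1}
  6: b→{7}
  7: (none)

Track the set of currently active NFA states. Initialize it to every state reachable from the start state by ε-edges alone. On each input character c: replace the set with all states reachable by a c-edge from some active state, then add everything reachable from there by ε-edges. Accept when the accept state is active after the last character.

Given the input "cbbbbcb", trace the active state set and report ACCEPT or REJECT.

Answer: REJECT

Steps:
initial (ε-close {0}): {0,1,2,6}
'c' @ 1: {3,4}
'b' @ 2: {1,5,6}
'b' @ 3: {7}  [accepting]
'b' @ 4: {}  — dead — no transitions
rest 'bcb' ignored (set empty)
final: {}; accept 7 not in set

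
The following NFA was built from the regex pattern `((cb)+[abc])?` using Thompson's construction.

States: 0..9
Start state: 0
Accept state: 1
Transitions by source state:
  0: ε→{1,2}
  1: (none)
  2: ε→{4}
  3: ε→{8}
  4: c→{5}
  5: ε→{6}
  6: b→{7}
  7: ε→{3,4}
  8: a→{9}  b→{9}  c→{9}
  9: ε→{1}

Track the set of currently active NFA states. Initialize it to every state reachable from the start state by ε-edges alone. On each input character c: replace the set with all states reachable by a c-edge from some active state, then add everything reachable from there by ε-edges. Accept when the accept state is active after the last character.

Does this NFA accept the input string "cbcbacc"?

Answer: REJECT

Steps:
start: ε-closure({0}) = {0,1,2,4}
'c' @ 1: {5,6}
'b' @ 2: {3,4,7,8}
'c' @ 3: {1,5,6,9}  ✓accept
'b' @ 4: {3,4,7,8}
'a' @ 5: {1,9}  ✓accept
'c' @ 6: {}  — no active states
rest 'c' ignored (set empty)
final: {}; accept 1 not in set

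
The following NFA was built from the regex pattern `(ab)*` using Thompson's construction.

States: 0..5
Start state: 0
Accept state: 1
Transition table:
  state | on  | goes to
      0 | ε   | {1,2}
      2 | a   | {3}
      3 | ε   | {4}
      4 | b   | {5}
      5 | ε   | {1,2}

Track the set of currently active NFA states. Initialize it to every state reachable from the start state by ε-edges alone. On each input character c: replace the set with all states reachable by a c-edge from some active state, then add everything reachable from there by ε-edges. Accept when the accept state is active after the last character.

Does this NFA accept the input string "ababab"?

initial (ε-close {0}): {0,1,2}
'a' @ 1: {3,4}
'b' @ 2: {1,2,5}  (accept∈set)
'a' @ 3: {3,4}
'b' @ 4: {1,2,5}  (accept∈set)
'a' @ 5: {3,4}
'b' @ 6: {1,2,5}  (accept∈set)
end set {1,2,5} — state 1 in

Answer: ACCEPT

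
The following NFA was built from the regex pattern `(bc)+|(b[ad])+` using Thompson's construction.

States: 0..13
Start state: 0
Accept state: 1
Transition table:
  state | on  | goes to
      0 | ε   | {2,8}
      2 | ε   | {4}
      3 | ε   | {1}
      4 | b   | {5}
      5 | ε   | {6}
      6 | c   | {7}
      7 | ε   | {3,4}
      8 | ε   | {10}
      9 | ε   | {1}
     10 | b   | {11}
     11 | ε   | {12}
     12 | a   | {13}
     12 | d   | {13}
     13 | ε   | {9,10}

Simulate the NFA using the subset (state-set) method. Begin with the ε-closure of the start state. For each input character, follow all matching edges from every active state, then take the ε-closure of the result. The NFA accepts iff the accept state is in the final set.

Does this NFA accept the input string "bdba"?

start: ε-closure({0}) = {0,2,4,8,10}
'b' @ 1: {5,6,11,12}
'd' @ 2: {1,9,10,13}  ✓accept
'b' @ 3: {11,12}
'a' @ 4: {1,9,10,13}  ✓accept
final: {1,9,10,13}; accept 1 in set

Answer: ACCEPT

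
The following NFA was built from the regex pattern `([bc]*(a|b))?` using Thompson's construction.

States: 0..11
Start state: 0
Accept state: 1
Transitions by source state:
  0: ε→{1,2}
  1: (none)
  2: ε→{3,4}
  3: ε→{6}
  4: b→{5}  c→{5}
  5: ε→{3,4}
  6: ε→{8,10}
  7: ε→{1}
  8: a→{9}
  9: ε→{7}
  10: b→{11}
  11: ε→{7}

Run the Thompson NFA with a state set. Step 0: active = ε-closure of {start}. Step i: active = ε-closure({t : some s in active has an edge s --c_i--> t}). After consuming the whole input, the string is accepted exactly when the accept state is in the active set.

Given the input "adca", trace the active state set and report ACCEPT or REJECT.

Answer: REJECT

Steps:
initial (ε-close {0}): {0,1,2,3,4,6,8,10}
'a' @ 1: {1,7,9}  [accepting]
'd' @ 2: {}  — no active states
rest 'ca' ignored (set empty)
after full input: {}  (accept=1 not in)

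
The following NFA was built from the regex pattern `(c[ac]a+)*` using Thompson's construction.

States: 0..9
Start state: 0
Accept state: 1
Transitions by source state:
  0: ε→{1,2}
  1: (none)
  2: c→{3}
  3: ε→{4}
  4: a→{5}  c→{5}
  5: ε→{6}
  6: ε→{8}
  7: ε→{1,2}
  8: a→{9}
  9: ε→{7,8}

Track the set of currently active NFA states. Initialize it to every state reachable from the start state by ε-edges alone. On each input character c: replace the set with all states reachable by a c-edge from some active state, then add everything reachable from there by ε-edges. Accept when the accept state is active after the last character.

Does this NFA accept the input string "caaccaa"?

S₀ = ε-closure({0}) = {0,1,2}
'c' @ 1: {3,4}
'a' @ 2: {5,6,8}
'a' @ 3: {1,2,7,8,9}  ✓accept
'c' @ 4: {3,4}
'c' @ 5: {5,6,8}
'a' @ 6: {1,2,7,8,9}  ✓accept
'a' @ 7: {1,2,7,8,9}  ✓accept
end set {1,2,7,8,9} — state 1 in

Answer: ACCEPT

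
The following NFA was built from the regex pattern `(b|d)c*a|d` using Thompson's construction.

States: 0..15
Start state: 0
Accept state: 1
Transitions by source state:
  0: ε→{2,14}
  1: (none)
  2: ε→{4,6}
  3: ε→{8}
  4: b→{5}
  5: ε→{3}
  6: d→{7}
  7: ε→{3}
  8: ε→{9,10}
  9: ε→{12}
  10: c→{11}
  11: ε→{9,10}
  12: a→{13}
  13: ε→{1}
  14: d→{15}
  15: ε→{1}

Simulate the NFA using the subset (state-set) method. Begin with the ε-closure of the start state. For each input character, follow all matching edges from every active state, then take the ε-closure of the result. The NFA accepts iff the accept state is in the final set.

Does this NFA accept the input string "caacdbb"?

Answer: REJECT

Steps:
initial (ε-close {0}): {0,2,4,6,14}
'c' @ 1: {}  — state set empty
rest 'aacdbb' ignored (set empty)
final: {}; accept 1 not in set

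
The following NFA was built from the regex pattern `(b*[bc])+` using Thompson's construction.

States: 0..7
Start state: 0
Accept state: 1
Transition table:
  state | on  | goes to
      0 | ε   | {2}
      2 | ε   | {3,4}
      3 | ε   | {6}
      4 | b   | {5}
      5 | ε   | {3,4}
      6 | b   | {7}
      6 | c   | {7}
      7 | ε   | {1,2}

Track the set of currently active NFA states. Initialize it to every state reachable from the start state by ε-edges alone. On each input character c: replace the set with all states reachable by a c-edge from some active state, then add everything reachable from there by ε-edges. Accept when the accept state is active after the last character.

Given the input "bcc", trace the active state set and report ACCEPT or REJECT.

Answer: ACCEPT

Trace:
S₀ = ε-closure({0}) = {0,2,3,4,6}
'b' @ 1: {1,2,3,4,5,6,7}  ✓accept
'c' @ 2: {1,2,3,4,6,7}  ✓accept
'c' @ 3: {1,2,3,4,6,7}  ✓accept
final: {1,2,3,4,6,7}; accept 1 in set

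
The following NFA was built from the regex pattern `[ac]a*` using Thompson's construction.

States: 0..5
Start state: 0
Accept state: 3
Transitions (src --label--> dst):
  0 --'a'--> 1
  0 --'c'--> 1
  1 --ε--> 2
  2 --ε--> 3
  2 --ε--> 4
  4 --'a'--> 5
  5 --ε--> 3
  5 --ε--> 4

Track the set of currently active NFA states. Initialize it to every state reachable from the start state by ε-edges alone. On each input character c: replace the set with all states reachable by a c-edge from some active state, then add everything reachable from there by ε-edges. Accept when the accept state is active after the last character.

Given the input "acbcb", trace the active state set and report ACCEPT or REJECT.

Answer: REJECT

Steps:
start: ε-closure({0}) = {0}
'a' @ 1: {1,2,3,4}  (accept∈set)
'c' @ 2: {}  — no active states
rest 'bcb' ignored (set empty)
final: {}; accept 3 not in set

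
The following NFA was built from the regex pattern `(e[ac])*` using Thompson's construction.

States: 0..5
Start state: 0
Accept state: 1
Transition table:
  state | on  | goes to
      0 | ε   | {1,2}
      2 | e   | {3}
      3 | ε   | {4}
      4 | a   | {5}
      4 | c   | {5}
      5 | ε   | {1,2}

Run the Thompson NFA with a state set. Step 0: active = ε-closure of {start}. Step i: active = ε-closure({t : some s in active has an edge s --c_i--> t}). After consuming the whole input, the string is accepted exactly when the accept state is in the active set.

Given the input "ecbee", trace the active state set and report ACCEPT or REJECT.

Answer: REJECT

Steps:
initial (ε-close {0}): {0,1,2}
'e' @ 1: {3,4}
'c' @ 2: {1,2,5}  (accept∈set)
'b' @ 3: {}  — state set empty
rest 'ee' ignored (set empty)
end set {} — state 1 not in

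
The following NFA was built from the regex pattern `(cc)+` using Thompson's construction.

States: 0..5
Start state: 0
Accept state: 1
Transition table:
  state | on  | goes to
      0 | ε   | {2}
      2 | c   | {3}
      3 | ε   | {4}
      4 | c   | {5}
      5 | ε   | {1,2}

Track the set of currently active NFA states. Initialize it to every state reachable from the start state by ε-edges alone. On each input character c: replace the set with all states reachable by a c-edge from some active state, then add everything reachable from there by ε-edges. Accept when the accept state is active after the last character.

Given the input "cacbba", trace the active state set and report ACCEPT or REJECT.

Answer: REJECT

Steps:
start: ε-closure({0}) = {0,2}
'c' @ 1: {3,4}
'a' @ 2: {}  — dead — no transitions
rest 'cbba' ignored (set empty)
after full input: {}  (accept=1 not in)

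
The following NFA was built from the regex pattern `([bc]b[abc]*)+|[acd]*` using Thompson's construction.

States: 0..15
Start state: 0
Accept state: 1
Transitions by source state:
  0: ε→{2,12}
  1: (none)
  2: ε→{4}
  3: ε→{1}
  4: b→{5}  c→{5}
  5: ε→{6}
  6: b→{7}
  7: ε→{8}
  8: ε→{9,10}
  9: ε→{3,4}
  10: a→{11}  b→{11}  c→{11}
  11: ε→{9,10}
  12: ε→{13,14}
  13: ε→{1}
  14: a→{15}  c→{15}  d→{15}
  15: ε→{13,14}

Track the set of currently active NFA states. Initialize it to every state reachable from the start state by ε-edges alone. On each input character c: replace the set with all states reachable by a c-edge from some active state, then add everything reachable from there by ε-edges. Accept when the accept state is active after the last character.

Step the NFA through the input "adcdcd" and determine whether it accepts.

start: ε-closure({0}) = {0,1,2,4,12,13,14}
'a' @ 1: {1,13,14,15}  ✓accept
'd' @ 2: {1,13,14,15}  ✓accept
'c' @ 3: {1,13,14,15}  ✓accept
'd' @ 4: {1,13,14,15}  ✓accept
'c' @ 5: {1,13,14,15}  ✓accept
'd' @ 6: {1,13,14,15}  ✓accept
final: {1,13,14,15}; accept 1 in set

Answer: ACCEPT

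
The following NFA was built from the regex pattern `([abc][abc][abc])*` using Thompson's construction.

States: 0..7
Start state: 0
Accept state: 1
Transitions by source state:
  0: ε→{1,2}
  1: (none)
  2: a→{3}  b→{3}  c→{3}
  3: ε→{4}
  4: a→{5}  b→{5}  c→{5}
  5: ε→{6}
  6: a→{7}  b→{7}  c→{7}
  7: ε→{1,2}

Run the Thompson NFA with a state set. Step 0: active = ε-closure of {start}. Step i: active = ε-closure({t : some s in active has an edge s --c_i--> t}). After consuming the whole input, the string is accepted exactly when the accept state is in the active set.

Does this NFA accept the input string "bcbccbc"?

start: ε-closure({0}) = {0,1,2}
'b' @ 1: {3,4}
'c' @ 2: {5,6}
'b' @ 3: {1,2,7}  (accept∈set)
'c' @ 4: {3,4}
'c' @ 5: {5,6}
'b' @ 6: {1,2,7}  (accept∈set)
'c' @ 7: {3,4}
after full input: {3,4}  (accept=1 not in)

Answer: REJECT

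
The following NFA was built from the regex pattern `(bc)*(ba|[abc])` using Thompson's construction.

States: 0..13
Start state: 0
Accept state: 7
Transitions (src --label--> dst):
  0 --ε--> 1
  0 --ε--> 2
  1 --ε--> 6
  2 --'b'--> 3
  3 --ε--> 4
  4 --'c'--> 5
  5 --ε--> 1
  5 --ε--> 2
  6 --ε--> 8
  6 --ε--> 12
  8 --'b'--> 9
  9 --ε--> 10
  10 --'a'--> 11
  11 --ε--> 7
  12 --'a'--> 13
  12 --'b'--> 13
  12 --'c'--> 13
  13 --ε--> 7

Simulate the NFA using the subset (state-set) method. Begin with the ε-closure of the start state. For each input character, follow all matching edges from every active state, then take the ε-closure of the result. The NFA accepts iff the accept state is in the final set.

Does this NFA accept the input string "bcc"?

S₀ = ε-closure({0}) = {0,1,2,6,8,12}
'b' @ 1: {3,4,7,9,10,13}  ✓accept
'c' @ 2: {1,2,5,6,8,12}
'c' @ 3: {7,13}  ✓accept
after full input: {7,13}  (accept=7 in)

Answer: ACCEPT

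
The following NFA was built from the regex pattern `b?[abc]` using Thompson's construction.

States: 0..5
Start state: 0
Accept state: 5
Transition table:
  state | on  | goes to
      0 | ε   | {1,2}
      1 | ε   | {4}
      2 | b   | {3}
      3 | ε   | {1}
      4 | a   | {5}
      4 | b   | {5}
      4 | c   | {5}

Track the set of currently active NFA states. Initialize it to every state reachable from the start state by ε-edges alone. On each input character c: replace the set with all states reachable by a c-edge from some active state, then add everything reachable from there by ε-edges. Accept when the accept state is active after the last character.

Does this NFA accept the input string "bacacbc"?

S₀ = ε-closure({0}) = {0,1,2,4}
'b' @ 1: {1,3,4,5}  ✓accept
'a' @ 2: {5}  ✓accept
'c' @ 3: {}  — dead — no transitions
rest 'acbc' ignored (set empty)
after full input: {}  (accept=5 not in)

Answer: REJECT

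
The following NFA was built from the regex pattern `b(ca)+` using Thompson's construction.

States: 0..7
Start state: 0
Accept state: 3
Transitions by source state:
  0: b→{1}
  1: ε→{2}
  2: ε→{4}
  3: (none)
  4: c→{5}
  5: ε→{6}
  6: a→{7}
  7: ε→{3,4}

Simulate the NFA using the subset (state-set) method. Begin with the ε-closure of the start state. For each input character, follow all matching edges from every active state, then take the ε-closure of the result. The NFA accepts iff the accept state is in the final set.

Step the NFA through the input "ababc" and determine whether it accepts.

Answer: REJECT

Derivation:
initial (ε-close {0}): {0}
'a' @ 1: {}  — no active states
rest 'babc' ignored (set empty)
final: {}; accept 3 not in set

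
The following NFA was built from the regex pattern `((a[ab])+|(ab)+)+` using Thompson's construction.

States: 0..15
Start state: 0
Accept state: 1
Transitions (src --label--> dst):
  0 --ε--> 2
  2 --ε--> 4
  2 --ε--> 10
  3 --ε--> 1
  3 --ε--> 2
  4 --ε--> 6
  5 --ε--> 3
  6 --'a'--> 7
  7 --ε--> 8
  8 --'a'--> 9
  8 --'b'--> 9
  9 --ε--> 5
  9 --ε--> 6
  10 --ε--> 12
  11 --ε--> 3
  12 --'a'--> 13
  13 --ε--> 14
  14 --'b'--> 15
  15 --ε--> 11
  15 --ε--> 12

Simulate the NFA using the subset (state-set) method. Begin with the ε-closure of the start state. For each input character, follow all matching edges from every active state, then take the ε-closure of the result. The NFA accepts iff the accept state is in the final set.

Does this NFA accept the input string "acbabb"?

start: ε-closure({0}) = {0,2,4,6,10,12}
'a' @ 1: {7,8,13,14}
'c' @ 2: {}  — no active states
rest 'babb' ignored (set empty)
after full input: {}  (accept=1 not in)

Answer: REJECT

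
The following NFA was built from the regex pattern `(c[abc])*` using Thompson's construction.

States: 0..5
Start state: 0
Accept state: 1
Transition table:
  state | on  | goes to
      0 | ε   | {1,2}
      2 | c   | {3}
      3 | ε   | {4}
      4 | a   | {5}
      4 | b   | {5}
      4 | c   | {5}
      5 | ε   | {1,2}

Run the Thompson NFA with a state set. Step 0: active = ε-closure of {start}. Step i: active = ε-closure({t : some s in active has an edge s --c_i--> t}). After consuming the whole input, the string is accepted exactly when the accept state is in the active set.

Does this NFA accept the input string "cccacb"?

initial (ε-close {0}): {0,1,2}
'c' @ 1: {3,4}
'c' @ 2: {1,2,5}  ✓accept
'c' @ 3: {3,4}
'a' @ 4: {1,2,5}  ✓accept
'c' @ 5: {3,4}
'b' @ 6: {1,2,5}  ✓accept
after full input: {1,2,5}  (accept=1 in)

Answer: ACCEPT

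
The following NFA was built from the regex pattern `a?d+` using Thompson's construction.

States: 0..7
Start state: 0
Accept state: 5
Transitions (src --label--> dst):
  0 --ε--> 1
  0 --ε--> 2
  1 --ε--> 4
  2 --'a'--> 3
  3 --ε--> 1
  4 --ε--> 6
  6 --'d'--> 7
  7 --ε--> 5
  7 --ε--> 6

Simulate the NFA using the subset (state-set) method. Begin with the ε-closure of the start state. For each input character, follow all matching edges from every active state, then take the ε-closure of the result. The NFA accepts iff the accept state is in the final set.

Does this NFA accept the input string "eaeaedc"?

Answer: REJECT

Steps:
S₀ = ε-closure({0}) = {0,1,2,4,6}
'e' @ 1: {}  — no active states
rest 'aeaedc' ignored (set empty)
end set {} — state 5 not in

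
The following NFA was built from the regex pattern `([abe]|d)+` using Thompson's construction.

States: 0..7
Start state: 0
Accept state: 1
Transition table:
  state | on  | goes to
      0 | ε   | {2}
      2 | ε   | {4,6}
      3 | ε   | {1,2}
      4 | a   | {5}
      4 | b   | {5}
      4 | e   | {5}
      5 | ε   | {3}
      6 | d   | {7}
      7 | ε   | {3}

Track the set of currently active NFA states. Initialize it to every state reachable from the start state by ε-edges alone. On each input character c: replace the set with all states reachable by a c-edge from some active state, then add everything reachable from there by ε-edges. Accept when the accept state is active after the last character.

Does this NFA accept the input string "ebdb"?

start: ε-closure({0}) = {0,2,4,6}
'e' @ 1: {1,2,3,4,5,6}  (accept∈set)
'b' @ 2: {1,2,3,4,5,6}  (accept∈set)
'd' @ 3: {1,2,3,4,6,7}  (accept∈set)
'b' @ 4: {1,2,3,4,5,6}  (accept∈set)
after full input: {1,2,3,4,5,6}  (accept=1 in)

Answer: ACCEPT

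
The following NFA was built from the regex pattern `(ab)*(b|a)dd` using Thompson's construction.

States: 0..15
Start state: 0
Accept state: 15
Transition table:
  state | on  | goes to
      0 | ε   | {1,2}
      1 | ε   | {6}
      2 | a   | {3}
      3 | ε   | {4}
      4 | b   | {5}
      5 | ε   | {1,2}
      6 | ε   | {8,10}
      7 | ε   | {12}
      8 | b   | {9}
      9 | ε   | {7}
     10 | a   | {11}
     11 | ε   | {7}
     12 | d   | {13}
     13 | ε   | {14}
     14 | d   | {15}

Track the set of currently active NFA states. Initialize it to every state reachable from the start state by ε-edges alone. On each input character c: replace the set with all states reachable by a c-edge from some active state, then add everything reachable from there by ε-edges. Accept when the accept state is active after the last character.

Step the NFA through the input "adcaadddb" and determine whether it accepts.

Answer: REJECT

Steps:
S₀ = ε-closure({0}) = {0,1,2,6,8,10}
'a' @ 1: {3,4,7,11,12}
'd' @ 2: {13,14}
'c' @ 3: {}  — no active states
rest 'aadddb' ignored (set empty)
end set {} — state 15 not in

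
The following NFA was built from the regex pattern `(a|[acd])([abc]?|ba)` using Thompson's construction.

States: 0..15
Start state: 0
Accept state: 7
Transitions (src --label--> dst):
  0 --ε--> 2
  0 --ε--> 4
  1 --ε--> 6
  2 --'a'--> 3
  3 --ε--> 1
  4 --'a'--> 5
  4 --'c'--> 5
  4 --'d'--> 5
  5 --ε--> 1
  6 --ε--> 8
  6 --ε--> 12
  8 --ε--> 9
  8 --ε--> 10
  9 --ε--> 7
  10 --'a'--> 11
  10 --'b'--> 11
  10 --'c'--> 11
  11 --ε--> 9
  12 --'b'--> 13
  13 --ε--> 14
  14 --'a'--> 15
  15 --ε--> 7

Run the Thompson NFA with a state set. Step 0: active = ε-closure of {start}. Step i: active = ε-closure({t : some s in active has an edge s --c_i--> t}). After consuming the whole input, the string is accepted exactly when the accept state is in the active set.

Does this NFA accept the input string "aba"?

Answer: ACCEPT

Derivation:
start: ε-closure({0}) = {0,2,4}
'a' @ 1: {1,3,5,6,7,8,9,10,12}  ✓accept
'b' @ 2: {7,9,11,13,14}  ✓accept
'a' @ 3: {7,15}  ✓accept
end set {7,15} — state 7 in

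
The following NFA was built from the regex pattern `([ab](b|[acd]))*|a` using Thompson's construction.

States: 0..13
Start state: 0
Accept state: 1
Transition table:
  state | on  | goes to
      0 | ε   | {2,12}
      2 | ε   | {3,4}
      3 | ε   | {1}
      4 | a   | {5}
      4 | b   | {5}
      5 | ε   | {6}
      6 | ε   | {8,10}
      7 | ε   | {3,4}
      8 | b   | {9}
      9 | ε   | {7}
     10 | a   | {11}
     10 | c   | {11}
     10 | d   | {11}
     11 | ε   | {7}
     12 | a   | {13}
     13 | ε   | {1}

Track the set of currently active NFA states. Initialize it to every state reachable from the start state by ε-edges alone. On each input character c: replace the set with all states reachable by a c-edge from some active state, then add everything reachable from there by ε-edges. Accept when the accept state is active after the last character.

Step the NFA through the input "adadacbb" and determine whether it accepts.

initial (ε-close {0}): {0,1,2,3,4,12}
'a' @ 1: {1,5,6,8,10,13}  ✓accept
'd' @ 2: {1,3,4,7,11}  ✓accept
'a' @ 3: {5,6,8,10}
'd' @ 4: {1,3,4,7,11}  ✓accept
'a' @ 5: {5,6,8,10}
'c' @ 6: {1,3,4,7,11}  ✓accept
'b' @ 7: {5,6,8,10}
'b' @ 8: {1,3,4,7,9}  ✓accept
final: {1,3,4,7,9}; accept 1 in set

Answer: ACCEPT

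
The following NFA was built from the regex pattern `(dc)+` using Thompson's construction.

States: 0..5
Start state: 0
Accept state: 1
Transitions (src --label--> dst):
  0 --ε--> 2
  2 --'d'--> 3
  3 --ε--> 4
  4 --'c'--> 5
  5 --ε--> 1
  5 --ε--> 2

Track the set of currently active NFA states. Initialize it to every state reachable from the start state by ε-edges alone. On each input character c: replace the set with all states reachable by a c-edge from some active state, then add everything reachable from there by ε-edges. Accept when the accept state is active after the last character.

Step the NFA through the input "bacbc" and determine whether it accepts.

initial (ε-close {0}): {0,2}
'b' @ 1: {}  — no active states
rest 'acbc' ignored (set empty)
end set {} — state 1 not in

Answer: REJECT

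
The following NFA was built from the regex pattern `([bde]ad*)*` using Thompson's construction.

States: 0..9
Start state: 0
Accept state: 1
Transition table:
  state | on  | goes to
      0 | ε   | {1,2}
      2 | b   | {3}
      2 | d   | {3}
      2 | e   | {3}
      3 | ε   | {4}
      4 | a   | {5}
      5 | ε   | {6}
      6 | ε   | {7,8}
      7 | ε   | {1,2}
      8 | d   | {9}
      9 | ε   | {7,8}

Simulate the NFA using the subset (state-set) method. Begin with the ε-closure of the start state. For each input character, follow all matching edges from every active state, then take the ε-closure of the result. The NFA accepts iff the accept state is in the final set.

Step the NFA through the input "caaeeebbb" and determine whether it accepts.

initial (ε-close {0}): {0,1,2}
'c' @ 1: {}  — no active states
rest 'aaeeebbb' ignored (set empty)
after full input: {}  (accept=1 not in)

Answer: REJECT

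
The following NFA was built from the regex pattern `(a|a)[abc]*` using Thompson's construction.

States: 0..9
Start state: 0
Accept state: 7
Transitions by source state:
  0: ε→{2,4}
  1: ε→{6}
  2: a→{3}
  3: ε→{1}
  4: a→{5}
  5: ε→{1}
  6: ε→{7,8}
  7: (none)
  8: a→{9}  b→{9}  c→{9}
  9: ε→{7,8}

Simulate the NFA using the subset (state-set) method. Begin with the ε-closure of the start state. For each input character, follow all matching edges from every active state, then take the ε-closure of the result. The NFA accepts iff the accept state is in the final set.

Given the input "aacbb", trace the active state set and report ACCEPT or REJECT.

initial (ε-close {0}): {0,2,4}
'a' @ 1: {1,3,5,6,7,8}  [accepting]
'a' @ 2: {7,8,9}  [accepting]
'c' @ 3: {7,8,9}  [accepting]
'b' @ 4: {7,8,9}  [accepting]
'b' @ 5: {7,8,9}  [accepting]
final: {7,8,9}; accept 7 in set

Answer: ACCEPT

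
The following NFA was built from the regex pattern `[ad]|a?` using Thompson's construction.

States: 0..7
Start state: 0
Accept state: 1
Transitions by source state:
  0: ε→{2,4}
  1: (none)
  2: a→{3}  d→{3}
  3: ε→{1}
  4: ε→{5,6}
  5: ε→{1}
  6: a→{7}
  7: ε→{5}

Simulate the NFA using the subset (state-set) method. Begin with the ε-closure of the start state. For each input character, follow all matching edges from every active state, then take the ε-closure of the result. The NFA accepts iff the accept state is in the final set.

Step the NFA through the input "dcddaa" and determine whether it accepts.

Answer: REJECT

Trace:
S₀ = ε-closure({0}) = {0,1,2,4,5,6}
'd' @ 1: {1,3}  (accept∈set)
'c' @ 2: {}  — state set empty
rest 'ddaa' ignored (set empty)
end set {} — state 1 not in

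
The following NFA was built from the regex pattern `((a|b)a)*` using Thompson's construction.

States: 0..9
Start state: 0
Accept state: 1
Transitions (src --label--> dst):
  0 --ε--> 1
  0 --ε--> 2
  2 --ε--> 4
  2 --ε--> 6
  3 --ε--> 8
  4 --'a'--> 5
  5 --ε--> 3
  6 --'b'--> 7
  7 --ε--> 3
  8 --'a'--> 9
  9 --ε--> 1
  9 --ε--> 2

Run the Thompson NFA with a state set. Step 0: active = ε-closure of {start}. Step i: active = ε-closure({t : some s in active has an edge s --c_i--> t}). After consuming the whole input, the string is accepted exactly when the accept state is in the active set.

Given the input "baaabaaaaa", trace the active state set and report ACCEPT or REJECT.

initial (ε-close {0}): {0,1,2,4,6}
'b' @ 1: {3,7,8}
'a' @ 2: {1,2,4,6,9}  ✓accept
'a' @ 3: {3,5,8}
'a' @ 4: {1,2,4,6,9}  ✓accept
'b' @ 5: {3,7,8}
'a' @ 6: {1,2,4,6,9}  ✓accept
'a' @ 7: {3,5,8}
'a' @ 8: {1,2,4,6,9}  ✓accept
'a' @ 9: {3,5,8}
'a' @ 10: {1,2,4,6,9}  ✓accept
final: {1,2,4,6,9}; accept 1 in set

Answer: ACCEPT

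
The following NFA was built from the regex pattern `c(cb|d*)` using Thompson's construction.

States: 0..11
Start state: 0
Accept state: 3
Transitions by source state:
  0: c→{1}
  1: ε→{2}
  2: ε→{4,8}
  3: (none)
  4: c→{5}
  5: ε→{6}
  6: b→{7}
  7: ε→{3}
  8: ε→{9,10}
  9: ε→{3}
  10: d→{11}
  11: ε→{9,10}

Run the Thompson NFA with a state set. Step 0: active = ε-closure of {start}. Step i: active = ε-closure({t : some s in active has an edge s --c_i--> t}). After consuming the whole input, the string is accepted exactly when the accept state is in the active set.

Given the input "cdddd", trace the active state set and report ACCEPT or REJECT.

S₀ = ε-closure({0}) = {0}
'c' @ 1: {1,2,3,4,8,9,10}  [accepting]
'd' @ 2: {3,9,10,11}  [accepting]
'd' @ 3: {3,9,10,11}  [accepting]
'd' @ 4: {3,9,10,11}  [accepting]
'd' @ 5: {3,9,10,11}  [accepting]
final: {3,9,10,11}; accept 3 in set

Answer: ACCEPT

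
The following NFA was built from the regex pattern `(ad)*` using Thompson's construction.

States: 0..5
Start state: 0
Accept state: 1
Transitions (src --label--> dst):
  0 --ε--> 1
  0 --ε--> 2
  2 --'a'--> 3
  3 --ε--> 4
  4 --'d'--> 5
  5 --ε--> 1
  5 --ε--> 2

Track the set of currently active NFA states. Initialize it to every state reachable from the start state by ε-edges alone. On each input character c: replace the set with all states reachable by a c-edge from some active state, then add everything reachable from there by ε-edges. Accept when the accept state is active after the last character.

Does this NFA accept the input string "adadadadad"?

Answer: ACCEPT

Steps:
initial (ε-close {0}): {0,1,2}
'a' @ 1: {3,4}
'd' @ 2: {1,2,5}  [accepting]
'a' @ 3: {3,4}
'd' @ 4: {1,2,5}  [accepting]
'a' @ 5: {3,4}
'd' @ 6: {1,2,5}  [accepting]
'a' @ 7: {3,4}
'd' @ 8: {1,2,5}  [accepting]
'a' @ 9: {3,4}
'd' @ 10: {1,2,5}  [accepting]
after full input: {1,2,5}  (accept=1 in)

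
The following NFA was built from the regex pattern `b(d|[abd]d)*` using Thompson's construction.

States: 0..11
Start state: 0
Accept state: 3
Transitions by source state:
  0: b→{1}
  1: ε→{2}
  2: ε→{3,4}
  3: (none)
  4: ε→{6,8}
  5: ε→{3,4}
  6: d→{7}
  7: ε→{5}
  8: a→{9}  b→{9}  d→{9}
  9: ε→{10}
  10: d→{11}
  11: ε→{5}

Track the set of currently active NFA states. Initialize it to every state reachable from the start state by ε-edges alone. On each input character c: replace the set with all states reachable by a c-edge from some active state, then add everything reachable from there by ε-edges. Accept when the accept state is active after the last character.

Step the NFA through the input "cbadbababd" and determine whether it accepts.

Answer: REJECT

Trace:
start: ε-closure({0}) = {0}
'c' @ 1: {}  — state set empty
rest 'badbababd' ignored (set empty)
end set {} — state 3 not in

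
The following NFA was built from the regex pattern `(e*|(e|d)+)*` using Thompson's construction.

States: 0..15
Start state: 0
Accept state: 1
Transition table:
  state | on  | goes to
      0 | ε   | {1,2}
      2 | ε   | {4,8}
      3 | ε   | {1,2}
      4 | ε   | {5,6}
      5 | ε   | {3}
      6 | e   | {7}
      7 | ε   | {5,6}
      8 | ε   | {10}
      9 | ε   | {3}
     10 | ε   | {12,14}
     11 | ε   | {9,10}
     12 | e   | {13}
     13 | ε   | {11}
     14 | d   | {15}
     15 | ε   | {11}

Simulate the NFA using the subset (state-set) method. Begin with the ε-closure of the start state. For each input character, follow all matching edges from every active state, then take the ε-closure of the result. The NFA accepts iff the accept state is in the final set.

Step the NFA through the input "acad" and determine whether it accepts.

start: ε-closure({0}) = {0,1,2,3,4,5,6,8,10,12,14}
'a' @ 1: {}  — dead — no transitions
rest 'cad' ignored (set empty)
after full input: {}  (accept=1 not in)

Answer: REJECT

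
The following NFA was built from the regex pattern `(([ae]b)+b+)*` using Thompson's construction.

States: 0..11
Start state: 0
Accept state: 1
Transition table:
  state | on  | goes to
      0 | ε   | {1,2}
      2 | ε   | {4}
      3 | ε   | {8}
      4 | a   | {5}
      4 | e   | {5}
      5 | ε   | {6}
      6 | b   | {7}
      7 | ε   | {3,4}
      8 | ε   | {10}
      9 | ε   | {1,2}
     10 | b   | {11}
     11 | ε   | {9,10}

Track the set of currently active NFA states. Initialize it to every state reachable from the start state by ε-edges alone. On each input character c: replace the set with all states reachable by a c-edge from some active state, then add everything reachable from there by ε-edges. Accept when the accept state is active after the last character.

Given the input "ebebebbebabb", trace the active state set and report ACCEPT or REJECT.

start: ε-closure({0}) = {0,1,2,4}
'e' @ 1: {5,6}
'b' @ 2: {3,4,7,8,10}
'e' @ 3: {5,6}
'b' @ 4: {3,4,7,8,10}
'e' @ 5: {5,6}
'b' @ 6: {3,4,7,8,10}
'b' @ 7: {1,2,4,9,10,11}  ✓accept
'e' @ 8: {5,6}
'b' @ 9: {3,4,7,8,10}
'a' @ 10: {5,6}
'b' @ 11: {3,4,7,8,10}
'b' @ 12: {1,2,4,9,10,11}  ✓accept
end set {1,2,4,9,10,11} — state 1 in

Answer: ACCEPT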